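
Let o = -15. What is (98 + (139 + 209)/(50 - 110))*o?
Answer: -1383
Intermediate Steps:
(98 + (139 + 209)/(50 - 110))*o = (98 + (139 + 209)/(50 - 110))*(-15) = (98 + 348/(-60))*(-15) = (98 + 348*(-1/60))*(-15) = (98 - 29/5)*(-15) = (461/5)*(-15) = -1383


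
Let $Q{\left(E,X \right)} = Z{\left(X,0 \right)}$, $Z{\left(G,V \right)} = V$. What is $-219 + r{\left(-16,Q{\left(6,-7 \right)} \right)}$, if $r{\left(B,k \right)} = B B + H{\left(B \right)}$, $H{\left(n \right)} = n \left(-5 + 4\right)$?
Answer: $53$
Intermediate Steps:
$Q{\left(E,X \right)} = 0$
$H{\left(n \right)} = - n$ ($H{\left(n \right)} = n \left(-1\right) = - n$)
$r{\left(B,k \right)} = B^{2} - B$ ($r{\left(B,k \right)} = B B - B = B^{2} - B$)
$-219 + r{\left(-16,Q{\left(6,-7 \right)} \right)} = -219 - 16 \left(-1 - 16\right) = -219 - -272 = -219 + 272 = 53$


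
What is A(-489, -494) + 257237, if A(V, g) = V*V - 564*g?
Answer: 774974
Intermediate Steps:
A(V, g) = V**2 - 564*g
A(-489, -494) + 257237 = ((-489)**2 - 564*(-494)) + 257237 = (239121 + 278616) + 257237 = 517737 + 257237 = 774974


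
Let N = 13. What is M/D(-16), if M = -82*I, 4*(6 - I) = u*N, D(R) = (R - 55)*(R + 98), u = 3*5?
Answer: -171/284 ≈ -0.60211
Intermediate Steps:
u = 15
D(R) = (-55 + R)*(98 + R)
I = -171/4 (I = 6 - 15*13/4 = 6 - 1/4*195 = 6 - 195/4 = -171/4 ≈ -42.750)
M = 7011/2 (M = -82*(-171/4) = 7011/2 ≈ 3505.5)
M/D(-16) = 7011/(2*(-5390 + (-16)**2 + 43*(-16))) = 7011/(2*(-5390 + 256 - 688)) = (7011/2)/(-5822) = (7011/2)*(-1/5822) = -171/284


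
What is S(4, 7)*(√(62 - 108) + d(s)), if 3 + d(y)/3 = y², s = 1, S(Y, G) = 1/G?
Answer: -6/7 + I*√46/7 ≈ -0.85714 + 0.9689*I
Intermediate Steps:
d(y) = -9 + 3*y²
S(4, 7)*(√(62 - 108) + d(s)) = (√(62 - 108) + (-9 + 3*1²))/7 = (√(-46) + (-9 + 3*1))/7 = (I*√46 + (-9 + 3))/7 = (I*√46 - 6)/7 = (-6 + I*√46)/7 = -6/7 + I*√46/7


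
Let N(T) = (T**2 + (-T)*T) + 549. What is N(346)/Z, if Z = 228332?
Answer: 549/228332 ≈ 0.0024044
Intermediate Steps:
N(T) = 549 (N(T) = (T**2 - T**2) + 549 = 0 + 549 = 549)
N(346)/Z = 549/228332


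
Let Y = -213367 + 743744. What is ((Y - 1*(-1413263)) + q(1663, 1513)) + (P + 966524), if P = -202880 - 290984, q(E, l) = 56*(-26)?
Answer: 2414844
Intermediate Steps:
q(E, l) = -1456
Y = 530377
P = -493864
((Y - 1*(-1413263)) + q(1663, 1513)) + (P + 966524) = ((530377 - 1*(-1413263)) - 1456) + (-493864 + 966524) = ((530377 + 1413263) - 1456) + 472660 = (1943640 - 1456) + 472660 = 1942184 + 472660 = 2414844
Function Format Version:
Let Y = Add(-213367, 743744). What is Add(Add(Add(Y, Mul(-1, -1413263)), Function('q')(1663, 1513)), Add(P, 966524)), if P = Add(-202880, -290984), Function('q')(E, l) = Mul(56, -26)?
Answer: 2414844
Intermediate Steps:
Function('q')(E, l) = -1456
Y = 530377
P = -493864
Add(Add(Add(Y, Mul(-1, -1413263)), Function('q')(1663, 1513)), Add(P, 966524)) = Add(Add(Add(530377, Mul(-1, -1413263)), -1456), Add(-493864, 966524)) = Add(Add(Add(530377, 1413263), -1456), 472660) = Add(Add(1943640, -1456), 472660) = Add(1942184, 472660) = 2414844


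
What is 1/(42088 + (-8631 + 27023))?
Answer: 1/60480 ≈ 1.6534e-5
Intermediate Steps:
1/(42088 + (-8631 + 27023)) = 1/(42088 + 18392) = 1/60480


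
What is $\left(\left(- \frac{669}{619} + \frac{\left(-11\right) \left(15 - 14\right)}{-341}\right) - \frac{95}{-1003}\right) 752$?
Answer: $- \frac{13804768560}{19246567} \approx -717.26$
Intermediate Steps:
$\left(\left(- \frac{669}{619} + \frac{\left(-11\right) \left(15 - 14\right)}{-341}\right) - \frac{95}{-1003}\right) 752 = \left(\left(\left(-669\right) \frac{1}{619} + \left(-11\right) 1 \left(- \frac{1}{341}\right)\right) - - \frac{95}{1003}\right) 752 = \left(\left(- \frac{669}{619} - - \frac{1}{31}\right) + \frac{95}{1003}\right) 752 = \left(\left(- \frac{669}{619} + \frac{1}{31}\right) + \frac{95}{1003}\right) 752 = \left(- \frac{20120}{19189} + \frac{95}{1003}\right) 752 = \left(- \frac{18357405}{19246567}\right) 752 = - \frac{13804768560}{19246567}$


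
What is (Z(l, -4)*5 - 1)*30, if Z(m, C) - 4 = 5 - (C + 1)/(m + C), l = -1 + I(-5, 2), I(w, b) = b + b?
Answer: 870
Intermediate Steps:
I(w, b) = 2*b
l = 3 (l = -1 + 2*2 = -1 + 4 = 3)
Z(m, C) = 9 - (1 + C)/(C + m) (Z(m, C) = 4 + (5 - (C + 1)/(m + C)) = 4 + (5 - (1 + C)/(C + m)) = 9 - (1 + C)/(C + m))
(Z(l, -4)*5 - 1)*30 = (((-1 + 8*(-4) + 9*3)/(-4 + 3))*5 - 1)*30 = (((-1 - 32 + 27)/(-1))*5 - 1)*30 = (-1*(-6)*5 - 1)*30 = (6*5 - 1)*30 = (30 - 1)*30 = 29*30 = 870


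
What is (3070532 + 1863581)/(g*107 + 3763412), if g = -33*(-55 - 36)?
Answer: 4934113/4084733 ≈ 1.2079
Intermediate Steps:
g = 3003 (g = -33*(-91) = 3003)
(3070532 + 1863581)/(g*107 + 3763412) = (3070532 + 1863581)/(3003*107 + 3763412) = 4934113/(321321 + 3763412) = 4934113/4084733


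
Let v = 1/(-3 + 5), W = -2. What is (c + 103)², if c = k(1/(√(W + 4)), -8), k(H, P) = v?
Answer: 42849/4 ≈ 10712.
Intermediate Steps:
v = ½ (v = 1/2 = ½ ≈ 0.50000)
k(H, P) = ½
c = ½ ≈ 0.50000
(c + 103)² = (½ + 103)² = (207/2)² = 42849/4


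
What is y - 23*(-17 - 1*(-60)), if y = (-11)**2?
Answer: -868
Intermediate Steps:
y = 121
y - 23*(-17 - 1*(-60)) = 121 - 23*(-17 - 1*(-60)) = 121 - 23*(-17 + 60) = 121 - 23*43 = 121 - 989 = -868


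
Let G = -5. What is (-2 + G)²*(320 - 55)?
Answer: 12985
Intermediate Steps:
(-2 + G)²*(320 - 55) = (-2 - 5)²*(320 - 55) = (-7)²*265 = 49*265 = 12985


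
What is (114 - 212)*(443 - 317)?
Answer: -12348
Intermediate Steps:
(114 - 212)*(443 - 317) = -98*126 = -12348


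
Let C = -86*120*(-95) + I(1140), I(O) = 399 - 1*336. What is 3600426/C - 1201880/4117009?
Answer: 4548195791798/1345524998389 ≈ 3.3802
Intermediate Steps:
I(O) = 63 (I(O) = 399 - 336 = 63)
C = 980463 (C = -86*120*(-95) + 63 = -10320*(-95) + 63 = 980400 + 63 = 980463)
3600426/C - 1201880/4117009 = 3600426/980463 - 1201880/4117009 = 3600426*(1/980463) - 1201880*1/4117009 = 1200142/326821 - 1201880/4117009 = 4548195791798/1345524998389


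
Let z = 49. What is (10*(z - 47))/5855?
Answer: 4/1171 ≈ 0.0034159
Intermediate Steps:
(10*(z - 47))/5855 = (10*(49 - 47))/5855 = (10*2)*(1/5855) = 20*(1/5855) = 4/1171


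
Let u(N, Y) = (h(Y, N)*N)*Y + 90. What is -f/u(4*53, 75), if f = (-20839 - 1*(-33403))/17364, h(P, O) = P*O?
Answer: -349/121938733410 ≈ -2.8621e-9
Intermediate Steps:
h(P, O) = O*P
u(N, Y) = 90 + N²*Y² (u(N, Y) = ((N*Y)*N)*Y + 90 = (Y*N²)*Y + 90 = N²*Y² + 90 = 90 + N²*Y²)
f = 1047/1447 (f = (-20839 + 33403)*(1/17364) = 12564*(1/17364) = 1047/1447 ≈ 0.72357)
-f/u(4*53, 75) = -1047/(1447*(90 + (4*53)²*75²)) = -1047/(1447*(90 + 212²*5625)) = -1047/(1447*(90 + 44944*5625)) = -1047/(1447*(90 + 252810000)) = -1047/(1447*252810090) = -1*349/121938733410 = -349/121938733410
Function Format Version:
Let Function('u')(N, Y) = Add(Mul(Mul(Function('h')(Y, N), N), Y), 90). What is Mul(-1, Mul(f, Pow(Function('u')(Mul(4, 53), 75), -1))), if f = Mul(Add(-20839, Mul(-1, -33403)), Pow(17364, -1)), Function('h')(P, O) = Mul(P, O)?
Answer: Rational(-349, 121938733410) ≈ -2.8621e-9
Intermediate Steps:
Function('h')(P, O) = Mul(O, P)
Function('u')(N, Y) = Add(90, Mul(Pow(N, 2), Pow(Y, 2))) (Function('u')(N, Y) = Add(Mul(Mul(Mul(N, Y), N), Y), 90) = Add(Mul(Mul(Y, Pow(N, 2)), Y), 90) = Add(Mul(Pow(N, 2), Pow(Y, 2)), 90) = Add(90, Mul(Pow(N, 2), Pow(Y, 2))))
f = Rational(1047, 1447) (f = Mul(Add(-20839, 33403), Rational(1, 17364)) = Mul(12564, Rational(1, 17364)) = Rational(1047, 1447) ≈ 0.72357)
Mul(-1, Mul(f, Pow(Function('u')(Mul(4, 53), 75), -1))) = Mul(-1, Mul(Rational(1047, 1447), Pow(Add(90, Mul(Pow(Mul(4, 53), 2), Pow(75, 2))), -1))) = Mul(-1, Mul(Rational(1047, 1447), Pow(Add(90, Mul(Pow(212, 2), 5625)), -1))) = Mul(-1, Mul(Rational(1047, 1447), Pow(Add(90, Mul(44944, 5625)), -1))) = Mul(-1, Mul(Rational(1047, 1447), Pow(Add(90, 252810000), -1))) = Mul(-1, Mul(Rational(1047, 1447), Pow(252810090, -1))) = Mul(-1, Mul(Rational(1047, 1447), Rational(1, 252810090))) = Mul(-1, Rational(349, 121938733410)) = Rational(-349, 121938733410)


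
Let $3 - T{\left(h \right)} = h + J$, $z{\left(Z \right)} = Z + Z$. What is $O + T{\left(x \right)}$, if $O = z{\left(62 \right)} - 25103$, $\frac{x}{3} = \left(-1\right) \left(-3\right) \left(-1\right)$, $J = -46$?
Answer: $-24921$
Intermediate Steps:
$z{\left(Z \right)} = 2 Z$
$x = -9$ ($x = 3 \left(-1\right) \left(-3\right) \left(-1\right) = 3 \cdot 3 \left(-1\right) = 3 \left(-3\right) = -9$)
$T{\left(h \right)} = 49 - h$ ($T{\left(h \right)} = 3 - \left(h - 46\right) = 3 - \left(-46 + h\right) = 49 - h$)
$O = -24979$ ($O = 2 \cdot 62 - 25103 = 124 - 25103 = -24979$)
$O + T{\left(x \right)} = -24979 + \left(49 - -9\right) = -24979 + \left(49 + 9\right) = -24979 + 58 = -24921$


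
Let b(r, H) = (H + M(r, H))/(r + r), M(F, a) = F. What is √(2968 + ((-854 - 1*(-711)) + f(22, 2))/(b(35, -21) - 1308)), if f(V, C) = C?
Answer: √126911900323/6539 ≈ 54.480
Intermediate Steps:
b(r, H) = (H + r)/(2*r) (b(r, H) = (H + r)/(r + r) = (H + r)/((2*r)) = (H + r)*(1/(2*r)) = (H + r)/(2*r))
√(2968 + ((-854 - 1*(-711)) + f(22, 2))/(b(35, -21) - 1308)) = √(2968 + ((-854 - 1*(-711)) + 2)/((½)*(-21 + 35)/35 - 1308)) = √(2968 + ((-854 + 711) + 2)/((½)*(1/35)*14 - 1308)) = √(2968 + (-143 + 2)/(⅕ - 1308)) = √(2968 - 141/(-6539/5)) = √(2968 - 141*(-5/6539)) = √(2968 + 705/6539) = √(19408457/6539) = √126911900323/6539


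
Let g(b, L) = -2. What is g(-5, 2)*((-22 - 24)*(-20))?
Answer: -1840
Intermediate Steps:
g(-5, 2)*((-22 - 24)*(-20)) = -2*(-22 - 24)*(-20) = -(-92)*(-20) = -2*920 = -1840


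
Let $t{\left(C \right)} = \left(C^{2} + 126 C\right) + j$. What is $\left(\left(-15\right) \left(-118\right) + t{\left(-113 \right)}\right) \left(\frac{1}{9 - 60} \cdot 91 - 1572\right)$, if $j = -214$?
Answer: $- \frac{2327627}{17} \approx -1.3692 \cdot 10^{5}$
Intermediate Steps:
$t{\left(C \right)} = -214 + C^{2} + 126 C$ ($t{\left(C \right)} = \left(C^{2} + 126 C\right) - 214 = -214 + C^{2} + 126 C$)
$\left(\left(-15\right) \left(-118\right) + t{\left(-113 \right)}\right) \left(\frac{1}{9 - 60} \cdot 91 - 1572\right) = \left(\left(-15\right) \left(-118\right) + \left(-214 + \left(-113\right)^{2} + 126 \left(-113\right)\right)\right) \left(\frac{1}{9 - 60} \cdot 91 - 1572\right) = \left(1770 - 1683\right) \left(\frac{1}{-51} \cdot 91 - 1572\right) = \left(1770 - 1683\right) \left(\left(- \frac{1}{51}\right) 91 - 1572\right) = 87 \left(- \frac{91}{51} - 1572\right) = 87 \left(- \frac{80263}{51}\right) = - \frac{2327627}{17}$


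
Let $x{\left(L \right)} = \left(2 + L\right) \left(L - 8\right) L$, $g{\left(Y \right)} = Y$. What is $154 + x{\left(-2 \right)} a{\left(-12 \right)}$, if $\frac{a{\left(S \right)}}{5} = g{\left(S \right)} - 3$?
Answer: $154$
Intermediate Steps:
$a{\left(S \right)} = -15 + 5 S$ ($a{\left(S \right)} = 5 \left(S - 3\right) = 5 \left(-3 + S\right) = -15 + 5 S$)
$x{\left(L \right)} = L \left(-8 + L\right) \left(2 + L\right)$ ($x{\left(L \right)} = \left(2 + L\right) \left(-8 + L\right) L = \left(-8 + L\right) \left(2 + L\right) L = L \left(-8 + L\right) \left(2 + L\right)$)
$154 + x{\left(-2 \right)} a{\left(-12 \right)} = 154 + - 2 \left(-16 + \left(-2\right)^{2} - -12\right) \left(-15 + 5 \left(-12\right)\right) = 154 + - 2 \left(-16 + 4 + 12\right) \left(-15 - 60\right) = 154 + \left(-2\right) 0 \left(-75\right) = 154 + 0 \left(-75\right) = 154 + 0 = 154$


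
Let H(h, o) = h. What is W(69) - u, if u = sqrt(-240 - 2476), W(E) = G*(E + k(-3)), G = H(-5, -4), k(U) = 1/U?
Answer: -1030/3 - 2*I*sqrt(679) ≈ -343.33 - 52.115*I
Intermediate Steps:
G = -5
W(E) = 5/3 - 5*E (W(E) = -5*(E + 1/(-3)) = -5*(E - 1/3) = -5*(-1/3 + E) = 5/3 - 5*E)
u = 2*I*sqrt(679) (u = sqrt(-2716) = 2*I*sqrt(679) ≈ 52.115*I)
W(69) - u = (5/3 - 5*69) - 2*I*sqrt(679) = (5/3 - 345) - 2*I*sqrt(679) = -1030/3 - 2*I*sqrt(679)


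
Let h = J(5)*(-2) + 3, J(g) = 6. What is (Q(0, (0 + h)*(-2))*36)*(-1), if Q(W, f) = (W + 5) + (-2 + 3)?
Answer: -216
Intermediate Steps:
h = -9 (h = 6*(-2) + 3 = -12 + 3 = -9)
Q(W, f) = 6 + W (Q(W, f) = (5 + W) + 1 = 6 + W)
(Q(0, (0 + h)*(-2))*36)*(-1) = ((6 + 0)*36)*(-1) = (6*36)*(-1) = 216*(-1) = -216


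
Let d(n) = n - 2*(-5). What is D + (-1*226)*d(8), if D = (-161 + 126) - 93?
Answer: -4196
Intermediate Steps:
d(n) = 10 + n (d(n) = n + 10 = 10 + n)
D = -128 (D = -35 - 93 = -128)
D + (-1*226)*d(8) = -128 + (-1*226)*(10 + 8) = -128 - 226*18 = -128 - 4068 = -4196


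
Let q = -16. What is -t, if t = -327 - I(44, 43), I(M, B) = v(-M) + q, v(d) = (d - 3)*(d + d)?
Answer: 4447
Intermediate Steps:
v(d) = 2*d*(-3 + d) (v(d) = (-3 + d)*(2*d) = 2*d*(-3 + d))
I(M, B) = -16 - 2*M*(-3 - M) (I(M, B) = 2*(-M)*(-3 - M) - 16 = -2*M*(-3 - M) - 16 = -16 - 2*M*(-3 - M))
t = -4447 (t = -327 - (-16 + 2*44*(3 + 44)) = -327 - (-16 + 2*44*47) = -327 - (-16 + 4136) = -327 - 1*4120 = -327 - 4120 = -4447)
-t = -1*(-4447) = 4447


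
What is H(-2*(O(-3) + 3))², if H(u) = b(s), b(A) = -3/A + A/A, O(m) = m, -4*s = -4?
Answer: 4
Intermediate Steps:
s = 1 (s = -¼*(-4) = 1)
b(A) = 1 - 3/A (b(A) = -3/A + 1 = 1 - 3/A)
H(u) = -2 (H(u) = (-3 + 1)/1 = 1*(-2) = -2)
H(-2*(O(-3) + 3))² = (-2)² = 4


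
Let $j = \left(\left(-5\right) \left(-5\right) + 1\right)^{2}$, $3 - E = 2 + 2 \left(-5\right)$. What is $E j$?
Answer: $7436$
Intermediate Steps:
$E = 11$ ($E = 3 - \left(2 + 2 \left(-5\right)\right) = 3 - \left(2 - 10\right) = 3 - -8 = 3 + 8 = 11$)
$j = 676$ ($j = \left(25 + 1\right)^{2} = 26^{2} = 676$)
$E j = 11 \cdot 676 = 7436$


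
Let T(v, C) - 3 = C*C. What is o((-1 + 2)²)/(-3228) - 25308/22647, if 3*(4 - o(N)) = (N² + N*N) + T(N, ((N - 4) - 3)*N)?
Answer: -81475303/73104516 ≈ -1.1145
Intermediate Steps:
T(v, C) = 3 + C² (T(v, C) = 3 + C*C = 3 + C²)
o(N) = 3 - 2*N²/3 - N²*(-7 + N)²/3 (o(N) = 4 - ((N² + N*N) + (3 + (((N - 4) - 3)*N)²))/3 = 4 - ((N² + N²) + (3 + (((-4 + N) - 3)*N)²))/3 = 4 - (2*N² + (3 + ((-7 + N)*N)²))/3 = 4 - (2*N² + (3 + (N*(-7 + N))²))/3 = 4 - (2*N² + (3 + N²*(-7 + N)²))/3 = 4 - (3 + 2*N² + N²*(-7 + N)²)/3 = 4 + (-1 - 2*N²/3 - N²*(-7 + N)²/3) = 3 - 2*N²/3 - N²*(-7 + N)²/3)
o((-1 + 2)²)/(-3228) - 25308/22647 = (3 - 2*(-1 + 2)⁴/3 - ((-1 + 2)²)²*(-7 + (-1 + 2)²)²/3)/(-3228) - 25308/22647 = (3 - 2*(1²)²/3 - (1²)²*(-7 + 1²)²/3)*(-1/3228) - 25308*1/22647 = (3 - ⅔*1² - ⅓*1²*(-7 + 1)²)*(-1/3228) - 8436/7549 = (3 - ⅔*1 - ⅓*1*(-6)²)*(-1/3228) - 8436/7549 = (3 - ⅔ - ⅓*1*36)*(-1/3228) - 8436/7549 = (3 - ⅔ - 12)*(-1/3228) - 8436/7549 = -29/3*(-1/3228) - 8436/7549 = 29/9684 - 8436/7549 = -81475303/73104516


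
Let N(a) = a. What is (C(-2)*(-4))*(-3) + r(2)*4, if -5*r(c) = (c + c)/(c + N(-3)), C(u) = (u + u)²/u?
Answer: -464/5 ≈ -92.800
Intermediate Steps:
C(u) = 4*u (C(u) = (2*u)²/u = (4*u²)/u = 4*u)
r(c) = -2*c/(5*(-3 + c)) (r(c) = -(c + c)/(5*(c - 3)) = -2*c/(5*(-3 + c)))
(C(-2)*(-4))*(-3) + r(2)*4 = ((4*(-2))*(-4))*(-3) - 2*2/(-15 + 5*2)*4 = -8*(-4)*(-3) - 2*2/(-15 + 10)*4 = 32*(-3) - 2*2/(-5)*4 = -96 - 2*2*(-⅕)*4 = -96 + (⅘)*4 = -96 + 16/5 = -464/5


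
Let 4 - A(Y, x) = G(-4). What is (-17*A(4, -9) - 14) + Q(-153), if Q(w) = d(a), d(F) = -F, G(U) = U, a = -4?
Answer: -146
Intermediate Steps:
A(Y, x) = 8 (A(Y, x) = 4 - 1*(-4) = 4 + 4 = 8)
Q(w) = 4 (Q(w) = -1*(-4) = 4)
(-17*A(4, -9) - 14) + Q(-153) = (-17*8 - 14) + 4 = (-136 - 14) + 4 = -150 + 4 = -146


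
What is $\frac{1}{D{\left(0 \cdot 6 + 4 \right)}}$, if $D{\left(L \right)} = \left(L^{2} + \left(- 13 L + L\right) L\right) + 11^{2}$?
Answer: $- \frac{1}{55} \approx -0.018182$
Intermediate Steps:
$D{\left(L \right)} = 121 - 11 L^{2}$ ($D{\left(L \right)} = \left(L^{2} + - 12 L L\right) + 121 = \left(L^{2} - 12 L^{2}\right) + 121 = - 11 L^{2} + 121 = 121 - 11 L^{2}$)
$\frac{1}{D{\left(0 \cdot 6 + 4 \right)}} = \frac{1}{121 - 11 \left(0 \cdot 6 + 4\right)^{2}} = \frac{1}{121 - 11 \left(0 + 4\right)^{2}} = \frac{1}{121 - 11 \cdot 4^{2}} = \frac{1}{121 - 176} = \frac{1}{-55} = - \frac{1}{55}$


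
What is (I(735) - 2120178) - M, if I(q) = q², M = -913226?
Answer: -666727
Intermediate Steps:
(I(735) - 2120178) - M = (735² - 2120178) - 1*(-913226) = (540225 - 2120178) + 913226 = -1579953 + 913226 = -666727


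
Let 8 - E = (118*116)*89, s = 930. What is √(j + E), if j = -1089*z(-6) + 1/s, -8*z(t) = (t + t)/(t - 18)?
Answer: I*√4214332277655/1860 ≈ 1103.7*I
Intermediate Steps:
z(t) = -t/(4*(-18 + t)) (z(t) = -(t + t)/(8*(t - 18)) = -2*t/(8*(-18 + t)) = -t/(4*(-18 + t)))
j = 506393/7440 (j = -(-1089)*(-6)/(-72 + 4*(-6)) + 1/930 = -(-1089)*(-6)/(-72 - 24) + 1/930 = -(-1089)*(-6)/(-96) + 1/930 = -(-1089)*(-6)*(-1)/96 + 1/930 = -1089*(-1/16) + 1/930 = 1089/16 + 1/930 = 506393/7440 ≈ 68.064)
E = -1218224 (E = 8 - 118*116*89 = 8 - 13688*89 = 8 - 1*1218232 = 8 - 1218232 = -1218224)
√(j + E) = √(506393/7440 - 1218224) = √(-9063080167/7440) = I*√4214332277655/1860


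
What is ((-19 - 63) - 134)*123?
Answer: -26568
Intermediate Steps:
((-19 - 63) - 134)*123 = (-82 - 134)*123 = -216*123 = -26568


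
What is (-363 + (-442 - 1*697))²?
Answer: 2256004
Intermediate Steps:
(-363 + (-442 - 1*697))² = (-363 + (-442 - 697))² = (-363 - 1139)² = (-1502)² = 2256004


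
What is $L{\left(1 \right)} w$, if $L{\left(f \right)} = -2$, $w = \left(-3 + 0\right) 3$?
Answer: $18$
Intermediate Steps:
$w = -9$ ($w = \left(-3\right) 3 = -9$)
$L{\left(1 \right)} w = \left(-2\right) \left(-9\right) = 18$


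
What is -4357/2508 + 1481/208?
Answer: 702023/130416 ≈ 5.3829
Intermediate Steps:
-4357/2508 + 1481/208 = 702023/130416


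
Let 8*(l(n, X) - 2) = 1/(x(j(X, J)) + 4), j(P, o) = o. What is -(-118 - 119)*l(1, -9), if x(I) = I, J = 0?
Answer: 15405/32 ≈ 481.41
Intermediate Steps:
l(n, X) = 65/32 (l(n, X) = 2 + 1/(8*(0 + 4)) = 2 + (1/8)/4 = 2 + (1/8)*(1/4) = 2 + 1/32 = 65/32)
-(-118 - 119)*l(1, -9) = -(-118 - 119)*65/32 = -(-237)*65/32 = -1*(-15405/32) = 15405/32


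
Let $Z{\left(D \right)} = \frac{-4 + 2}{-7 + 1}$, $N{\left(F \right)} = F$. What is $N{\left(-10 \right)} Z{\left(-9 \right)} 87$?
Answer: $-290$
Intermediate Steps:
$Z{\left(D \right)} = \frac{1}{3}$ ($Z{\left(D \right)} = - \frac{2}{-6} = \left(-2\right) \left(- \frac{1}{6}\right) = \frac{1}{3}$)
$N{\left(-10 \right)} Z{\left(-9 \right)} 87 = \left(-10\right) \frac{1}{3} \cdot 87 = \left(- \frac{10}{3}\right) 87 = -290$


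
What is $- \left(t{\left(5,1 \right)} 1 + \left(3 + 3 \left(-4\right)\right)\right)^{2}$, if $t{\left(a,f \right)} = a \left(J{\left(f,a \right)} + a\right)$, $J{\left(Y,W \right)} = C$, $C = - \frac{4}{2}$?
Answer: $-36$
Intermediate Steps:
$C = -2$ ($C = \left(-4\right) \frac{1}{2} = -2$)
$J{\left(Y,W \right)} = -2$
$t{\left(a,f \right)} = a \left(-2 + a\right)$
$- \left(t{\left(5,1 \right)} 1 + \left(3 + 3 \left(-4\right)\right)\right)^{2} = - \left(5 \left(-2 + 5\right) 1 + \left(3 + 3 \left(-4\right)\right)\right)^{2} = - \left(5 \cdot 3 \cdot 1 + \left(3 - 12\right)\right)^{2} = - \left(15 \cdot 1 - 9\right)^{2} = - \left(15 - 9\right)^{2} = - 6^{2} = \left(-1\right) 36 = -36$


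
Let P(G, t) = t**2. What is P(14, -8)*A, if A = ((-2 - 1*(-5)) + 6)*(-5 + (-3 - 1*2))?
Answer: -5760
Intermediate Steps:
A = -90 (A = ((-2 + 5) + 6)*(-5 + (-3 - 2)) = (3 + 6)*(-5 - 5) = 9*(-10) = -90)
P(14, -8)*A = (-8)**2*(-90) = 64*(-90) = -5760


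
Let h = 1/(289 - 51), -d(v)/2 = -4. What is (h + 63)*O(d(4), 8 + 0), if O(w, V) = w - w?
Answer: 0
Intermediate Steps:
d(v) = 8 (d(v) = -2*(-4) = 8)
h = 1/238 ≈ 0.0042017
O(w, V) = 0
(h + 63)*O(d(4), 8 + 0) = (1/238 + 63)*0 = (14995/238)*0 = 0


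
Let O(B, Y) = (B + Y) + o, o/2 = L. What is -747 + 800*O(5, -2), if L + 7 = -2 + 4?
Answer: -6347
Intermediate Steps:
L = -5 (L = -7 + (-2 + 4) = -7 + 2 = -5)
o = -10 (o = 2*(-5) = -10)
O(B, Y) = -10 + B + Y (O(B, Y) = (B + Y) - 10 = -10 + B + Y)
-747 + 800*O(5, -2) = -747 + 800*(-10 + 5 - 2) = -747 + 800*(-7) = -747 - 5600 = -6347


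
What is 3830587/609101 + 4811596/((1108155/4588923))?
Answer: 4482993617302523631/224992772885 ≈ 1.9925e+7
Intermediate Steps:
3830587/609101 + 4811596/((1108155/4588923)) = 3830587*(1/609101) + 4811596/((1108155*(1/4588923))) = 3830587/609101 + 4811596/(369385/1529641) = 3830587/609101 + 4811596*(1529641/369385) = 3830587/609101 + 7360014517036/369385 = 4482993617302523631/224992772885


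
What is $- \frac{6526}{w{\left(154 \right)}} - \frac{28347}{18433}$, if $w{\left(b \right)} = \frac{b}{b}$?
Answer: $- \frac{120322105}{18433} \approx -6527.5$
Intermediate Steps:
$w{\left(b \right)} = 1$
$- \frac{6526}{w{\left(154 \right)}} - \frac{28347}{18433} = - \frac{6526}{1} - \frac{28347}{18433} = \left(-6526\right) 1 - \frac{28347}{18433} = -6526 - \frac{28347}{18433} = - \frac{120322105}{18433}$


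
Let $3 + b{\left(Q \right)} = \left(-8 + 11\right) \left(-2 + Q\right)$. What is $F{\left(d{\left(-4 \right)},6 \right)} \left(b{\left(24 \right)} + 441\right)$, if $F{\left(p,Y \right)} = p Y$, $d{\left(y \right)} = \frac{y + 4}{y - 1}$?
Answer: $0$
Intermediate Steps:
$d{\left(y \right)} = \frac{4 + y}{-1 + y}$
$b{\left(Q \right)} = -9 + 3 Q$ ($b{\left(Q \right)} = -3 + \left(-8 + 11\right) \left(-2 + Q\right) = -3 + 3 \left(-2 + Q\right) = -3 + \left(-6 + 3 Q\right) = -9 + 3 Q$)
$F{\left(p,Y \right)} = Y p$
$F{\left(d{\left(-4 \right)},6 \right)} \left(b{\left(24 \right)} + 441\right) = 6 \frac{4 - 4}{-1 - 4} \left(\left(-9 + 3 \cdot 24\right) + 441\right) = 6 \frac{1}{-5} \cdot 0 \left(\left(-9 + 72\right) + 441\right) = 6 \left(\left(- \frac{1}{5}\right) 0\right) \left(63 + 441\right) = 6 \cdot 0 \cdot 504 = 0 \cdot 504 = 0$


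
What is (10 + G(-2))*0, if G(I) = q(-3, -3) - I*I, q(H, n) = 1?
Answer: 0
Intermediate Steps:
G(I) = 1 - I**2 (G(I) = 1 - I*I = 1 - I**2)
(10 + G(-2))*0 = (10 + (1 - 1*(-2)**2))*0 = (10 + (1 - 1*4))*0 = (10 + (1 - 4))*0 = (10 - 3)*0 = 7*0 = 0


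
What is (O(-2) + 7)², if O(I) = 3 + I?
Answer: 64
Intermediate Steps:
(O(-2) + 7)² = ((3 - 2) + 7)² = (1 + 7)² = 8² = 64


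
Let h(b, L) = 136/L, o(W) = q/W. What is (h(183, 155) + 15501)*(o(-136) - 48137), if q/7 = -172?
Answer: -3931823872387/5270 ≈ -7.4608e+8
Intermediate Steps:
q = -1204 (q = 7*(-172) = -1204)
o(W) = -1204/W
(h(183, 155) + 15501)*(o(-136) - 48137) = (136/155 + 15501)*(-1204/(-136) - 48137) = (136*(1/155) + 15501)*(-1204*(-1/136) - 48137) = (136/155 + 15501)*(301/34 - 48137) = (2402791/155)*(-1636357/34) = -3931823872387/5270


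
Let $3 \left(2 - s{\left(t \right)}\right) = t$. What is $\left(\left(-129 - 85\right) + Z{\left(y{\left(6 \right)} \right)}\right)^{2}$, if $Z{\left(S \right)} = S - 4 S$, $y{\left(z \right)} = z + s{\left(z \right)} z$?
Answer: $53824$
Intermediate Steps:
$s{\left(t \right)} = 2 - \frac{t}{3}$
$y{\left(z \right)} = z + z \left(2 - \frac{z}{3}\right)$ ($y{\left(z \right)} = z + \left(2 - \frac{z}{3}\right) z = z + z \left(2 - \frac{z}{3}\right)$)
$Z{\left(S \right)} = - 3 S$
$\left(\left(-129 - 85\right) + Z{\left(y{\left(6 \right)} \right)}\right)^{2} = \left(\left(-129 - 85\right) - 3 \cdot \frac{1}{3} \cdot 6 \left(9 - 6\right)\right)^{2} = \left(-214 - 3 \cdot \frac{1}{3} \cdot 6 \left(9 - 6\right)\right)^{2} = \left(-214 - 3 \cdot \frac{1}{3} \cdot 6 \cdot 3\right)^{2} = \left(-214 - 18\right)^{2} = \left(-232\right)^{2} = 53824$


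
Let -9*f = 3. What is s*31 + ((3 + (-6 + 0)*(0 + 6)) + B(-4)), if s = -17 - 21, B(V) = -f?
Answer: -3632/3 ≈ -1210.7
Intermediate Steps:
f = -⅓ (f = -⅑*3 = -⅓ ≈ -0.33333)
B(V) = ⅓ (B(V) = -1*(-⅓) = ⅓)
s = -38
s*31 + ((3 + (-6 + 0)*(0 + 6)) + B(-4)) = -38*31 + ((3 + (-6 + 0)*(0 + 6)) + ⅓) = -1178 + ((3 - 6*6) + ⅓) = -1178 + ((3 - 36) + ⅓) = -1178 + (-33 + ⅓) = -1178 - 98/3 = -3632/3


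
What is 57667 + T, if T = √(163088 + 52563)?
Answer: 57667 + √215651 ≈ 58131.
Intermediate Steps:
T = √215651 ≈ 464.38
57667 + T = 57667 + √215651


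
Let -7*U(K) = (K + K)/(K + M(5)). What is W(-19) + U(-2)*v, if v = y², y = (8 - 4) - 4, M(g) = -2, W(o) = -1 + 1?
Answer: 0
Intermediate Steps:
W(o) = 0
y = 0 (y = 4 - 4 = 0)
U(K) = -2*K/(7*(-2 + K)) (U(K) = -(K + K)/(7*(K - 2)) = -2*K/(7*(-2 + K)))
v = 0 (v = 0² = 0)
W(-19) + U(-2)*v = 0 - 2*(-2)/(-14 + 7*(-2))*0 = 0 - 2*(-2)/(-14 - 14)*0 = 0 - 2*(-2)/(-28)*0 = 0 - 2*(-2)*(-1/28)*0 = 0 - ⅐*0 = 0 + 0 = 0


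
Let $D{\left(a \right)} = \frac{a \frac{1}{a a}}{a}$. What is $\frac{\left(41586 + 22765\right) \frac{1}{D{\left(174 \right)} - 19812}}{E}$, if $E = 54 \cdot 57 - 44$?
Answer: $- \frac{974145438}{909939244387} \approx -0.0010706$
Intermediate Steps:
$D{\left(a \right)} = \frac{1}{a^{2}}$ ($D{\left(a \right)} = \frac{a \frac{1}{a^{2}}}{a} = \frac{1}{a a} = \frac{1}{a^{2}}$)
$E = 3034$ ($E = 3078 - 44 = 3034$)
$\frac{\left(41586 + 22765\right) \frac{1}{D{\left(174 \right)} - 19812}}{E} = \frac{\left(41586 + 22765\right) \frac{1}{\frac{1}{30276} - 19812}}{3034} = \frac{64351}{\frac{1}{30276} - 19812} \cdot \frac{1}{3034} = \frac{64351}{- \frac{599828111}{30276}} \cdot \frac{1}{3034} = 64351 \left(- \frac{30276}{599828111}\right) \frac{1}{3034} = \left(- \frac{1948290876}{599828111}\right) \frac{1}{3034} = - \frac{974145438}{909939244387}$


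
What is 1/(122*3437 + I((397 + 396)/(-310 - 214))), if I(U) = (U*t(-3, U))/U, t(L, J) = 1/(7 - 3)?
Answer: 4/1677257 ≈ 2.3848e-6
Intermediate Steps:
t(L, J) = ¼ (t(L, J) = 1/4 = ¼)
I(U) = ¼ (I(U) = (U*(¼))/U = (U/4)/U = ¼)
1/(122*3437 + I((397 + 396)/(-310 - 214))) = 1/(122*3437 + ¼) = 1/(419314 + ¼) = 1/(1677257/4) = 4/1677257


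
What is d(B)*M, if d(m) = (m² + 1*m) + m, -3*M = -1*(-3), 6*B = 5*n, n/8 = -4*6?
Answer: -25280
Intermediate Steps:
n = -192 (n = 8*(-4*6) = 8*(-24) = -192)
B = -160 (B = (5*(-192))/6 = (⅙)*(-960) = -160)
M = -1 (M = -(-1)*(-3)/3 = -⅓*3 = -1)
d(m) = m² + 2*m (d(m) = (m² + m) + m = (m + m²) + m = m² + 2*m)
d(B)*M = -160*(2 - 160)*(-1) = -160*(-158)*(-1) = 25280*(-1) = -25280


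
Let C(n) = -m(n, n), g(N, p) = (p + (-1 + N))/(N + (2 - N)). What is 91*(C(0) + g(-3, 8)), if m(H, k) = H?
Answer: 182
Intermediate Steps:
g(N, p) = -1/2 + N/2 + p/2 (g(N, p) = (-1 + N + p)/2 = (-1 + N + p)*(1/2) = -1/2 + N/2 + p/2)
C(n) = -n
91*(C(0) + g(-3, 8)) = 91*(-1*0 + (-1/2 + (1/2)*(-3) + (1/2)*8)) = 91*(0 + (-1/2 - 3/2 + 4)) = 91*(0 + 2) = 91*2 = 182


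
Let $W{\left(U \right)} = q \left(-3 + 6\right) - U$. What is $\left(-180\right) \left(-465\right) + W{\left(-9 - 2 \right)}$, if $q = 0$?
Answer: $83711$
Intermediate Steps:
$W{\left(U \right)} = - U$ ($W{\left(U \right)} = 0 \left(-3 + 6\right) - U = 0 \cdot 3 - U = 0 - U = - U$)
$\left(-180\right) \left(-465\right) + W{\left(-9 - 2 \right)} = \left(-180\right) \left(-465\right) - \left(-9 - 2\right) = 83700 - -11 = 83700 + 11 = 83711$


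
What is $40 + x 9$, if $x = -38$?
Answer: $-302$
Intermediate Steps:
$40 + x 9 = 40 - 342 = -302$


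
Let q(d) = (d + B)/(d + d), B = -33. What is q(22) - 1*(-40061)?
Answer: 160243/4 ≈ 40061.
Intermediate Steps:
q(d) = (-33 + d)/(2*d) (q(d) = (d - 33)/(d + d) = (-33 + d)/((2*d)) = (-33 + d)*(1/(2*d)) = (-33 + d)/(2*d))
q(22) - 1*(-40061) = (1/2)*(-33 + 22)/22 - 1*(-40061) = (1/2)*(1/22)*(-11) + 40061 = -1/4 + 40061 = 160243/4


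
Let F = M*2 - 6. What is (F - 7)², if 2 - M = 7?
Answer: 529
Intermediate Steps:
M = -5 (M = 2 - 1*7 = 2 - 7 = -5)
F = -16 (F = -5*2 - 6 = -10 - 6 = -16)
(F - 7)² = (-16 - 7)² = (-23)² = 529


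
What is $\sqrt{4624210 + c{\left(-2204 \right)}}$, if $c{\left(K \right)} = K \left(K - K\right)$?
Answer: $\sqrt{4624210} \approx 2150.4$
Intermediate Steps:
$c{\left(K \right)} = 0$ ($c{\left(K \right)} = K 0 = 0$)
$\sqrt{4624210 + c{\left(-2204 \right)}} = \sqrt{4624210 + 0} = \sqrt{4624210}$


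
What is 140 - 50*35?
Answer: -1610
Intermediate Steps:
140 - 50*35 = 140 - 10*175 = 140 - 1750 = -1610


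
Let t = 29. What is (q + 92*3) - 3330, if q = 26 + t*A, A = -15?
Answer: -3463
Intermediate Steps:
q = -409 (q = 26 + 29*(-15) = 26 - 435 = -409)
(q + 92*3) - 3330 = (-409 + 92*3) - 3330 = (-409 + 276) - 3330 = -133 - 3330 = -3463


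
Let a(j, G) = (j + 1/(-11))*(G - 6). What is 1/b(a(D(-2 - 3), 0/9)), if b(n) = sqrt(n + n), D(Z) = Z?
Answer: sqrt(462)/168 ≈ 0.12794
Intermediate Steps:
a(j, G) = (-6 + G)*(-1/11 + j) (a(j, G) = (j - 1/11)*(-6 + G) = (-1/11 + j)*(-6 + G) = (-6 + G)*(-1/11 + j))
b(n) = sqrt(2)*sqrt(n) (b(n) = sqrt(2*n) = sqrt(2)*sqrt(n))
1/b(a(D(-2 - 3), 0/9)) = 1/(sqrt(2)*sqrt(6/11 - 6*(-2 - 3) - 0/9 + (0/9)*(-2 - 3))) = 1/(sqrt(2)*sqrt(6/11 - 6*(-5) - 0/9 + (0*(1/9))*(-5))) = 1/(sqrt(2)*sqrt(6/11 + 30 - 1/11*0 + 0*(-5))) = 1/(sqrt(2)*sqrt(6/11 + 30 + 0 + 0)) = 1/(sqrt(2)*sqrt(336/11)) = 1/(sqrt(2)*(4*sqrt(231)/11)) = 1/(4*sqrt(462)/11) = sqrt(462)/168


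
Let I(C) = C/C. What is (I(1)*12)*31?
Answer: 372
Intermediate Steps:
I(C) = 1
(I(1)*12)*31 = (1*12)*31 = 12*31 = 372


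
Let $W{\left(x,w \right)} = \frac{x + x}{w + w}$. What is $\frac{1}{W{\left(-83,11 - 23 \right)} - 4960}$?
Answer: $- \frac{12}{59437} \approx -0.00020189$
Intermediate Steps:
$W{\left(x,w \right)} = \frac{x}{w}$ ($W{\left(x,w \right)} = \frac{2 x}{2 w} = 2 x \frac{1}{2 w} = \frac{x}{w}$)
$\frac{1}{W{\left(-83,11 - 23 \right)} - 4960} = \frac{1}{- \frac{83}{11 - 23} - 4960} = \frac{1}{- \frac{83}{-12} - 4960} = \frac{1}{\left(-83\right) \left(- \frac{1}{12}\right) - 4960} = \frac{1}{\frac{83}{12} - 4960} = \frac{1}{- \frac{59437}{12}} = - \frac{12}{59437}$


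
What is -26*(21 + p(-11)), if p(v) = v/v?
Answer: -572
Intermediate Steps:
p(v) = 1
-26*(21 + p(-11)) = -26*(21 + 1) = -26*22 = -572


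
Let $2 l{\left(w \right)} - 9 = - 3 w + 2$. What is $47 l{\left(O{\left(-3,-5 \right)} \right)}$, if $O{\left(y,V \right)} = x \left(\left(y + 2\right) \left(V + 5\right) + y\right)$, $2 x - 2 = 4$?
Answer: $893$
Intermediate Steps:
$x = 3$ ($x = 1 + \frac{1}{2} \cdot 4 = 1 + 2 = 3$)
$O{\left(y,V \right)} = 3 y + 3 \left(2 + y\right) \left(5 + V\right)$ ($O{\left(y,V \right)} = 3 \left(\left(y + 2\right) \left(V + 5\right) + y\right) = 3 \left(\left(2 + y\right) \left(5 + V\right) + y\right) = 3 \left(y + \left(2 + y\right) \left(5 + V\right)\right) = 3 y + 3 \left(2 + y\right) \left(5 + V\right)$)
$l{\left(w \right)} = \frac{11}{2} - \frac{3 w}{2}$ ($l{\left(w \right)} = \frac{9}{2} + \frac{- 3 w + 2}{2} = \frac{9}{2} + \frac{2 - 3 w}{2} = \frac{9}{2} - \left(-1 + \frac{3 w}{2}\right) = \frac{11}{2} - \frac{3 w}{2}$)
$47 l{\left(O{\left(-3,-5 \right)} \right)} = 47 \left(\frac{11}{2} - \frac{3 \left(30 + 6 \left(-5\right) + 18 \left(-3\right) + 3 \left(-5\right) \left(-3\right)\right)}{2}\right) = 47 \left(\frac{11}{2} - \frac{3 \left(30 - 30 - 54 + 45\right)}{2}\right) = 47 \left(\frac{11}{2} - - \frac{27}{2}\right) = 47 \left(\frac{11}{2} + \frac{27}{2}\right) = 47 \cdot 19 = 893$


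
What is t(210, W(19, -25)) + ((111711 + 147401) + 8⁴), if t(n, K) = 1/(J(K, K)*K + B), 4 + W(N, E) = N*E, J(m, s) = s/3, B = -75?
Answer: 60331484931/229216 ≈ 2.6321e+5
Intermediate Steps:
J(m, s) = s/3 (J(m, s) = s*(⅓) = s/3)
W(N, E) = -4 + E*N (W(N, E) = -4 + N*E = -4 + E*N)
t(n, K) = 1/(-75 + K²/3) (t(n, K) = 1/((K/3)*K - 75) = 1/(K²/3 - 75) = 1/(-75 + K²/3))
t(210, W(19, -25)) + ((111711 + 147401) + 8⁴) = 3/(-225 + (-4 - 25*19)²) + ((111711 + 147401) + 8⁴) = 3/(-225 + (-4 - 475)²) + (259112 + 4096) = 3/(-225 + (-479)²) + 263208 = 3/(-225 + 229441) + 263208 = 3/229216 + 263208 = 60331484931/229216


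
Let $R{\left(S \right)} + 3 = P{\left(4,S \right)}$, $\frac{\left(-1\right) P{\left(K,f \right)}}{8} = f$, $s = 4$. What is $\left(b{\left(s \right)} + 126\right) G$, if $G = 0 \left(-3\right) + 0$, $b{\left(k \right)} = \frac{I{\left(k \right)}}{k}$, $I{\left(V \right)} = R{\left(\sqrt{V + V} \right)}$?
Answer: $0$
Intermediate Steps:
$P{\left(K,f \right)} = - 8 f$
$R{\left(S \right)} = -3 - 8 S$
$I{\left(V \right)} = -3 - 8 \sqrt{2} \sqrt{V}$ ($I{\left(V \right)} = -3 - 8 \sqrt{V + V} = -3 - 8 \sqrt{2 V} = -3 - 8 \sqrt{2} \sqrt{V}$)
$b{\left(k \right)} = \frac{-3 - 8 \sqrt{2} \sqrt{k}}{k}$
$G = 0$ ($G = 0 + 0 = 0$)
$\left(b{\left(s \right)} + 126\right) G = \left(\frac{-3 - 8 \sqrt{2} \sqrt{4}}{4} + 126\right) 0 = \left(\frac{-3 - 8 \sqrt{2} \cdot 2}{4} + 126\right) 0 = \left(\frac{-3 - 16 \sqrt{2}}{4} + 126\right) 0 = \left(\left(- \frac{3}{4} - 4 \sqrt{2}\right) + 126\right) 0 = \left(\frac{501}{4} - 4 \sqrt{2}\right) 0 = 0$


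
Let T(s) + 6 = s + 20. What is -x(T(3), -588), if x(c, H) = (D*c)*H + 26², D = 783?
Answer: 7826192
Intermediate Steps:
T(s) = 14 + s (T(s) = -6 + (s + 20) = -6 + (20 + s) = 14 + s)
x(c, H) = 676 + 783*H*c (x(c, H) = (783*c)*H + 26² = 783*H*c + 676 = 676 + 783*H*c)
-x(T(3), -588) = -(676 + 783*(-588)*(14 + 3)) = -(676 + 783*(-588)*17) = -(676 - 7826868) = -1*(-7826192) = 7826192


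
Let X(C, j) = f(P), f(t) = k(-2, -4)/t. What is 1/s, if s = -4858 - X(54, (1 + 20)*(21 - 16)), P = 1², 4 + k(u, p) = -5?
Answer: -1/4849 ≈ -0.00020623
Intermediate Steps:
k(u, p) = -9 (k(u, p) = -4 - 5 = -9)
P = 1
f(t) = -9/t
X(C, j) = -9 (X(C, j) = -9/1 = -9*1 = -9)
s = -4849 (s = -4858 - 1*(-9) = -4858 + 9 = -4849)
1/s = 1/(-4849) = -1/4849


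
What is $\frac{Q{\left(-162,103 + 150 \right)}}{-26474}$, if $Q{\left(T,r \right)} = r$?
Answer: $- \frac{253}{26474} \approx -0.0095565$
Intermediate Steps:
$\frac{Q{\left(-162,103 + 150 \right)}}{-26474} = \frac{103 + 150}{-26474} = 253 \left(- \frac{1}{26474}\right) = - \frac{253}{26474}$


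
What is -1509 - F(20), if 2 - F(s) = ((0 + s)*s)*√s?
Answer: -1511 + 800*√5 ≈ 277.85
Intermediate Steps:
F(s) = 2 - s^(5/2) (F(s) = 2 - (0 + s)*s*√s = 2 - s*s*√s = 2 - s²*√s = 2 - s^(5/2))
-1509 - F(20) = -1509 - (2 - 20^(5/2)) = -1509 - (2 - 800*√5) = -1509 + (-2 + 800*√5) = -1511 + 800*√5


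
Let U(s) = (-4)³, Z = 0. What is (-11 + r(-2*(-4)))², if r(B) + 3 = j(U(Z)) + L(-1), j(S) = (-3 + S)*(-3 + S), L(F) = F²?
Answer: 20034576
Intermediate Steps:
U(s) = -64
j(S) = (-3 + S)²
r(B) = 4487 (r(B) = -3 + ((-3 - 64)² + (-1)²) = -3 + ((-67)² + 1) = -3 + (4489 + 1) = -3 + 4490 = 4487)
(-11 + r(-2*(-4)))² = (-11 + 4487)² = 4476² = 20034576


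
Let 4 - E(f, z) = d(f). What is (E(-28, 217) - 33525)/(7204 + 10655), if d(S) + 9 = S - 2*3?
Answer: -33478/17859 ≈ -1.8746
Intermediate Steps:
d(S) = -15 + S (d(S) = -9 + (S - 2*3) = -9 + (S - 6) = -9 + (-6 + S) = -15 + S)
E(f, z) = 19 - f (E(f, z) = 4 - (-15 + f) = 4 + (15 - f) = 19 - f)
(E(-28, 217) - 33525)/(7204 + 10655) = ((19 - 1*(-28)) - 33525)/(7204 + 10655) = ((19 + 28) - 33525)/17859 = (47 - 33525)*(1/17859) = -33478*1/17859 = -33478/17859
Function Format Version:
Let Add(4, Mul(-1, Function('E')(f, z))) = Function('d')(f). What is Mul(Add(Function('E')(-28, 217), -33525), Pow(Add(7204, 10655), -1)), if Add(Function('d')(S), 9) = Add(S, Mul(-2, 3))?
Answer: Rational(-33478, 17859) ≈ -1.8746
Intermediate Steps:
Function('d')(S) = Add(-15, S) (Function('d')(S) = Add(-9, Add(S, Mul(-2, 3))) = Add(-9, Add(S, -6)) = Add(-9, Add(-6, S)) = Add(-15, S))
Function('E')(f, z) = Add(19, Mul(-1, f)) (Function('E')(f, z) = Add(4, Mul(-1, Add(-15, f))) = Add(4, Add(15, Mul(-1, f))) = Add(19, Mul(-1, f)))
Mul(Add(Function('E')(-28, 217), -33525), Pow(Add(7204, 10655), -1)) = Mul(Add(Add(19, Mul(-1, -28)), -33525), Pow(Add(7204, 10655), -1)) = Mul(Add(Add(19, 28), -33525), Pow(17859, -1)) = Mul(Add(47, -33525), Rational(1, 17859)) = Mul(-33478, Rational(1, 17859)) = Rational(-33478, 17859)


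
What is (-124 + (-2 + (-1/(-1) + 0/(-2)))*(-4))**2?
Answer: 14400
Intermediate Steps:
(-124 + (-2 + (-1/(-1) + 0/(-2)))*(-4))**2 = (-124 + (-2 + (-1*(-1) + 0*(-1/2)))*(-4))**2 = (-124 + (-2 + (1 + 0))*(-4))**2 = (-124 + (-2 + 1)*(-4))**2 = (-124 - 1*(-4))**2 = (-124 + 4)**2 = (-120)**2 = 14400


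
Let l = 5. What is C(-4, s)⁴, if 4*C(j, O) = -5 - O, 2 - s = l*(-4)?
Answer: 531441/256 ≈ 2075.9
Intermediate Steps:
s = 22 (s = 2 - 5*(-4) = 2 - 1*(-20) = 2 + 20 = 22)
C(j, O) = -5/4 - O/4 (C(j, O) = (-5 - O)/4 = -5/4 - O/4)
C(-4, s)⁴ = (-5/4 - ¼*22)⁴ = (-5/4 - 11/2)⁴ = (-27/4)⁴ = 531441/256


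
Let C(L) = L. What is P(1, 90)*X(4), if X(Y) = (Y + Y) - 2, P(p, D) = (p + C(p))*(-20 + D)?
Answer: 840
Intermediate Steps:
P(p, D) = 2*p*(-20 + D) (P(p, D) = (p + p)*(-20 + D) = (2*p)*(-20 + D) = 2*p*(-20 + D))
X(Y) = -2 + 2*Y (X(Y) = 2*Y - 2 = -2 + 2*Y)
P(1, 90)*X(4) = (2*1*(-20 + 90))*(-2 + 2*4) = (2*1*70)*(-2 + 8) = 140*6 = 840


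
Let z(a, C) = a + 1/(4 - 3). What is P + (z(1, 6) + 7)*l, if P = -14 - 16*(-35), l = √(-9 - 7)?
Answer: 546 + 36*I ≈ 546.0 + 36.0*I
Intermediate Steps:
l = 4*I (l = √(-16) = 4*I ≈ 4.0*I)
P = 546 (P = -14 + 560 = 546)
z(a, C) = 1 + a (z(a, C) = a + 1/1 = a + 1 = 1 + a)
P + (z(1, 6) + 7)*l = 546 + ((1 + 1) + 7)*(4*I) = 546 + (2 + 7)*(4*I) = 546 + 9*(4*I) = 546 + 36*I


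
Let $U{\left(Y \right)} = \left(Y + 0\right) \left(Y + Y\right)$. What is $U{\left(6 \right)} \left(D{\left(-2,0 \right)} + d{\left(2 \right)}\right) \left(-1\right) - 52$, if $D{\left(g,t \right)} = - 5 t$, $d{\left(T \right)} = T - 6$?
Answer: $236$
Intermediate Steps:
$d{\left(T \right)} = -6 + T$ ($d{\left(T \right)} = T - 6 = -6 + T$)
$U{\left(Y \right)} = 2 Y^{2}$ ($U{\left(Y \right)} = Y 2 Y = 2 Y^{2}$)
$U{\left(6 \right)} \left(D{\left(-2,0 \right)} + d{\left(2 \right)}\right) \left(-1\right) - 52 = 2 \cdot 6^{2} \left(\left(-5\right) 0 + \left(-6 + 2\right)\right) \left(-1\right) - 52 = 2 \cdot 36 \left(0 - 4\right) \left(-1\right) - 52 = 72 \left(\left(-4\right) \left(-1\right)\right) - 52 = 72 \cdot 4 - 52 = 288 - 52 = 236$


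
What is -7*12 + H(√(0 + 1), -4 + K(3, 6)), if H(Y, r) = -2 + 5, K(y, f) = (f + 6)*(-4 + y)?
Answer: -81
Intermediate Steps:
K(y, f) = (-4 + y)*(6 + f) (K(y, f) = (6 + f)*(-4 + y) = (-4 + y)*(6 + f))
H(Y, r) = 3
-7*12 + H(√(0 + 1), -4 + K(3, 6)) = -7*12 + 3 = -84 + 3 = -81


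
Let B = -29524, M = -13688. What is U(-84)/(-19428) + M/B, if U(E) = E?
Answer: 5591885/11949839 ≈ 0.46795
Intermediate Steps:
U(-84)/(-19428) + M/B = -84/(-19428) - 13688/(-29524) = -84*(-1/19428) - 13688*(-1/29524) = 7/1619 + 3422/7381 = 5591885/11949839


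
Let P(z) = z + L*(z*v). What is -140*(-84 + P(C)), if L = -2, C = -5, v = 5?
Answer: 5460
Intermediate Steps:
P(z) = -9*z (P(z) = z - 2*z*5 = z - 10*z = -9*z)
-140*(-84 + P(C)) = -140*(-84 - 9*(-5)) = -140*(-84 + 45) = -140*(-39) = 5460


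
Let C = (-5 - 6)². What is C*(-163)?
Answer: -19723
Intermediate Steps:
C = 121 (C = (-11)² = 121)
C*(-163) = 121*(-163) = -19723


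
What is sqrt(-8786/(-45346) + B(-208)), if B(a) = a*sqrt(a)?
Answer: sqrt(99602489 - 427702020928*I*sqrt(13))/22673 ≈ 38.73 - 38.727*I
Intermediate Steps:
B(a) = a**(3/2)
sqrt(-8786/(-45346) + B(-208)) = sqrt(-8786/(-45346) + (-208)**(3/2)) = sqrt(-8786*(-1/45346) - 832*I*sqrt(13)) = sqrt(4393/22673 - 832*I*sqrt(13))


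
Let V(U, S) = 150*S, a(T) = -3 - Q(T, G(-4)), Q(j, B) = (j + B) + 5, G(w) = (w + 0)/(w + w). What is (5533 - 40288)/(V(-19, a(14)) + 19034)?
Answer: -4965/2237 ≈ -2.2195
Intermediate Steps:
G(w) = 1/2 (G(w) = w/((2*w)) = w*(1/(2*w)) = 1/2)
Q(j, B) = 5 + B + j (Q(j, B) = (B + j) + 5 = 5 + B + j)
a(T) = -17/2 - T (a(T) = -3 - (5 + 1/2 + T) = -3 - (11/2 + T) = -3 + (-11/2 - T) = -17/2 - T)
(5533 - 40288)/(V(-19, a(14)) + 19034) = (5533 - 40288)/(150*(-17/2 - 1*14) + 19034) = -34755/(150*(-17/2 - 14) + 19034) = -34755/(150*(-45/2) + 19034) = -34755/(-3375 + 19034) = -34755/15659 = -34755*1/15659 = -4965/2237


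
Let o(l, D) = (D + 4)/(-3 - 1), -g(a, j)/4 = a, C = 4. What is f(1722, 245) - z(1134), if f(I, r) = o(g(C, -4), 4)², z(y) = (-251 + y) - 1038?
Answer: 159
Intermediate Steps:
g(a, j) = -4*a
z(y) = -1289 + y
o(l, D) = -1 - D/4 (o(l, D) = (4 + D)/(-4) = (4 + D)*(-¼) = -1 - D/4)
f(I, r) = 4 (f(I, r) = (-1 - ¼*4)² = (-1 - 1)² = (-2)² = 4)
f(1722, 245) - z(1134) = 4 - (-1289 + 1134) = 4 - 1*(-155) = 4 + 155 = 159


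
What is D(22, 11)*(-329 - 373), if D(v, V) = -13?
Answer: 9126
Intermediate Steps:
D(22, 11)*(-329 - 373) = -13*(-329 - 373) = -13*(-702) = 9126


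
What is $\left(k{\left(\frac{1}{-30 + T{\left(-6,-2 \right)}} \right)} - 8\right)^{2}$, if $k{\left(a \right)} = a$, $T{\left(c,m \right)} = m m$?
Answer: $\frac{43681}{676} \approx 64.617$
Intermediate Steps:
$T{\left(c,m \right)} = m^{2}$
$\left(k{\left(\frac{1}{-30 + T{\left(-6,-2 \right)}} \right)} - 8\right)^{2} = \left(\frac{1}{-30 + \left(-2\right)^{2}} - 8\right)^{2} = \left(\frac{1}{-30 + 4} - 8\right)^{2} = \left(\frac{1}{-26} - 8\right)^{2} = \left(- \frac{1}{26} - 8\right)^{2} = \left(- \frac{209}{26}\right)^{2} = \frac{43681}{676}$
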